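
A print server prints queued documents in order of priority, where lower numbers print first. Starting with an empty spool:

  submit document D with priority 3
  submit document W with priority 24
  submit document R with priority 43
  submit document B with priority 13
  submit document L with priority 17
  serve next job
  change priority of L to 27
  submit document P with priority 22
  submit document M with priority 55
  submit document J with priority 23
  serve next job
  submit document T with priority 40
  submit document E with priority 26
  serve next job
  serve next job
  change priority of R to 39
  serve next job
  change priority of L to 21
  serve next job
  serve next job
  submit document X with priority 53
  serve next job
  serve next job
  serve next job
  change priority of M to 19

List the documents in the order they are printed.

D, B, P, J, W, L, E, R, T, X

add D (priority 3) → {D:3}
add W (priority 24) → {D:3, W:24}
add R (priority 43) → {D:3, W:24, R:43}
add B (priority 13) → {D:3, B:13, W:24, R:43}
add L (priority 17) → {D:3, B:13, L:17, W:24, R:43}
serve next job → D; now {B:13, L:17, W:24, R:43}
update L to priority 27 → {B:13, W:24, L:27, R:43}
add P (priority 22) → {B:13, P:22, W:24, L:27, R:43}
add M (priority 55) → {B:13, P:22, W:24, L:27, R:43, M:55}
add J (priority 23) → {B:13, P:22, J:23, W:24, L:27, R:43, M:55}
serve next job → B; now {P:22, J:23, W:24, L:27, R:43, M:55}
add T (priority 40) → {P:22, J:23, W:24, L:27, T:40, R:43, M:55}
add E (priority 26) → {P:22, J:23, W:24, E:26, L:27, T:40, R:43, M:55}
serve next job → P; now {J:23, W:24, E:26, L:27, T:40, R:43, M:55}
serve next job → J; now {W:24, E:26, L:27, T:40, R:43, M:55}
update R to priority 39 → {W:24, E:26, L:27, R:39, T:40, M:55}
serve next job → W; now {E:26, L:27, R:39, T:40, M:55}
update L to priority 21 → {L:21, E:26, R:39, T:40, M:55}
serve next job → L; now {E:26, R:39, T:40, M:55}
serve next job → E; now {R:39, T:40, M:55}
add X (priority 53) → {R:39, T:40, X:53, M:55}
serve next job → R; now {T:40, X:53, M:55}
serve next job → T; now {X:53, M:55}
serve next job → X; now {M:55}
update M to priority 19 → {M:19}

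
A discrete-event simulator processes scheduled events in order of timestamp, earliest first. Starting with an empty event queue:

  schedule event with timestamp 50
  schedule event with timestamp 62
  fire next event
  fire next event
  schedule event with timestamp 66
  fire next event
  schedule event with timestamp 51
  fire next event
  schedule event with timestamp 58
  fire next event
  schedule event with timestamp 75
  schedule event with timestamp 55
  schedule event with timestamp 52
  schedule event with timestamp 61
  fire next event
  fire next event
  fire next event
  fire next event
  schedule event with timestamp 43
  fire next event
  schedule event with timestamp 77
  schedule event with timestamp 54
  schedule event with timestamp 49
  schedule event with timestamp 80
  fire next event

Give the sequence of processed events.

insert 50 → {50}
insert 62 → {50, 62}
fire next event → 50; now {62}
fire next event → 62; now {}
insert 66 → {66}
fire next event → 66; now {}
insert 51 → {51}
fire next event → 51; now {}
insert 58 → {58}
fire next event → 58; now {}
insert 75 → {75}
insert 55 → {55, 75}
insert 52 → {52, 55, 75}
insert 61 → {52, 55, 61, 75}
fire next event → 52; now {55, 61, 75}
fire next event → 55; now {61, 75}
fire next event → 61; now {75}
fire next event → 75; now {}
insert 43 → {43}
fire next event → 43; now {}
insert 77 → {77}
insert 54 → {54, 77}
insert 49 → {49, 54, 77}
insert 80 → {49, 54, 77, 80}
fire next event → 49; now {54, 77, 80}

[50, 62, 66, 51, 58, 52, 55, 61, 75, 43, 49]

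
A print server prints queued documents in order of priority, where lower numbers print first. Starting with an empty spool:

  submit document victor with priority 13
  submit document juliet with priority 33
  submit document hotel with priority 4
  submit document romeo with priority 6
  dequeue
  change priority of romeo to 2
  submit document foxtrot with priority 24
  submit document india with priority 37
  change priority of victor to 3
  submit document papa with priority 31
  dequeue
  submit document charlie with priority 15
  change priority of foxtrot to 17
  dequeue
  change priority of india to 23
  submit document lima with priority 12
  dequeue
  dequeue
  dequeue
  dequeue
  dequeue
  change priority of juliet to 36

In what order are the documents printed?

add victor (priority 13) → {victor:13}
add juliet (priority 33) → {victor:13, juliet:33}
add hotel (priority 4) → {hotel:4, victor:13, juliet:33}
add romeo (priority 6) → {hotel:4, romeo:6, victor:13, juliet:33}
dequeue → hotel; now {romeo:6, victor:13, juliet:33}
update romeo to priority 2 → {romeo:2, victor:13, juliet:33}
add foxtrot (priority 24) → {romeo:2, victor:13, foxtrot:24, juliet:33}
add india (priority 37) → {romeo:2, victor:13, foxtrot:24, juliet:33, india:37}
update victor to priority 3 → {romeo:2, victor:3, foxtrot:24, juliet:33, india:37}
add papa (priority 31) → {romeo:2, victor:3, foxtrot:24, papa:31, juliet:33, india:37}
dequeue → romeo; now {victor:3, foxtrot:24, papa:31, juliet:33, india:37}
add charlie (priority 15) → {victor:3, charlie:15, foxtrot:24, papa:31, juliet:33, india:37}
update foxtrot to priority 17 → {victor:3, charlie:15, foxtrot:17, papa:31, juliet:33, india:37}
dequeue → victor; now {charlie:15, foxtrot:17, papa:31, juliet:33, india:37}
update india to priority 23 → {charlie:15, foxtrot:17, india:23, papa:31, juliet:33}
add lima (priority 12) → {lima:12, charlie:15, foxtrot:17, india:23, papa:31, juliet:33}
dequeue → lima; now {charlie:15, foxtrot:17, india:23, papa:31, juliet:33}
dequeue → charlie; now {foxtrot:17, india:23, papa:31, juliet:33}
dequeue → foxtrot; now {india:23, papa:31, juliet:33}
dequeue → india; now {papa:31, juliet:33}
dequeue → papa; now {juliet:33}
update juliet to priority 36 → {juliet:36}

hotel → romeo → victor → lima → charlie → foxtrot → india → papa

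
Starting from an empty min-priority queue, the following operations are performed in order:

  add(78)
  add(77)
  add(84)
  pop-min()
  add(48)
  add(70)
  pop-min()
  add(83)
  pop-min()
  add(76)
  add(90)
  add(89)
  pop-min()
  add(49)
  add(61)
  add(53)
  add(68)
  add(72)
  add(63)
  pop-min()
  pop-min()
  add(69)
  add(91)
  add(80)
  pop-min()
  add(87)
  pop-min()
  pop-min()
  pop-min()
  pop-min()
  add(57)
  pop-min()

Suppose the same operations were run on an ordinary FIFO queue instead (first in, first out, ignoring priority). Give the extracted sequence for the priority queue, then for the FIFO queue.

priority queue: 77, 48, 70, 76, 49, 53, 61, 63, 68, 69, 72, 57; FIFO queue: [78, 77, 84, 48, 70, 83, 76, 90, 89, 49, 61, 53]

insert 78 → {78}
insert 77 → {77, 78}
insert 84 → {77, 78, 84}
pop-min → 77; now {78, 84}
insert 48 → {48, 78, 84}
insert 70 → {48, 70, 78, 84}
pop-min → 48; now {70, 78, 84}
insert 83 → {70, 78, 83, 84}
pop-min → 70; now {78, 83, 84}
insert 76 → {76, 78, 83, 84}
insert 90 → {76, 78, 83, 84, 90}
insert 89 → {76, 78, 83, 84, 89, 90}
pop-min → 76; now {78, 83, 84, 89, 90}
insert 49 → {49, 78, 83, 84, 89, 90}
insert 61 → {49, 61, 78, 83, 84, 89, 90}
insert 53 → {49, 53, 61, 78, 83, 84, 89, 90}
insert 68 → {49, 53, 61, 68, 78, 83, 84, 89, 90}
insert 72 → {49, 53, 61, 68, 72, 78, 83, 84, 89, 90}
insert 63 → {49, 53, 61, 63, 68, 72, 78, 83, 84, 89, 90}
pop-min → 49; now {53, 61, 63, 68, 72, 78, 83, 84, 89, 90}
pop-min → 53; now {61, 63, 68, 72, 78, 83, 84, 89, 90}
insert 69 → {61, 63, 68, 69, 72, 78, 83, 84, 89, 90}
insert 91 → {61, 63, 68, 69, 72, 78, 83, 84, 89, 90, 91}
insert 80 → {61, 63, 68, 69, 72, 78, 80, 83, 84, 89, 90, 91}
pop-min → 61; now {63, 68, 69, 72, 78, 80, 83, 84, 89, 90, 91}
insert 87 → {63, 68, 69, 72, 78, 80, 83, 84, 87, 89, 90, 91}
pop-min → 63; now {68, 69, 72, 78, 80, 83, 84, 87, 89, 90, 91}
pop-min → 68; now {69, 72, 78, 80, 83, 84, 87, 89, 90, 91}
pop-min → 69; now {72, 78, 80, 83, 84, 87, 89, 90, 91}
pop-min → 72; now {78, 80, 83, 84, 87, 89, 90, 91}
insert 57 → {57, 78, 80, 83, 84, 87, 89, 90, 91}
pop-min → 57; now {78, 80, 83, 84, 87, 89, 90, 91}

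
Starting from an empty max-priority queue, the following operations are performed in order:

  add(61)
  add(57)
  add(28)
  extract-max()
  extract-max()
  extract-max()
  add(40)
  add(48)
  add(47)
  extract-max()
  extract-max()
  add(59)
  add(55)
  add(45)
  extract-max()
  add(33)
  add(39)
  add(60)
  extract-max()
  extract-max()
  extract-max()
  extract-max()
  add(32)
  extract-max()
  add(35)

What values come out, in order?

insert 61 → {61}
insert 57 → {61, 57}
insert 28 → {61, 57, 28}
extract-max → 61; now {57, 28}
extract-max → 57; now {28}
extract-max → 28; now {}
insert 40 → {40}
insert 48 → {48, 40}
insert 47 → {48, 47, 40}
extract-max → 48; now {47, 40}
extract-max → 47; now {40}
insert 59 → {59, 40}
insert 55 → {59, 55, 40}
insert 45 → {59, 55, 45, 40}
extract-max → 59; now {55, 45, 40}
insert 33 → {55, 45, 40, 33}
insert 39 → {55, 45, 40, 39, 33}
insert 60 → {60, 55, 45, 40, 39, 33}
extract-max → 60; now {55, 45, 40, 39, 33}
extract-max → 55; now {45, 40, 39, 33}
extract-max → 45; now {40, 39, 33}
extract-max → 40; now {39, 33}
insert 32 → {39, 33, 32}
extract-max → 39; now {33, 32}
insert 35 → {35, 33, 32}

[61, 57, 28, 48, 47, 59, 60, 55, 45, 40, 39]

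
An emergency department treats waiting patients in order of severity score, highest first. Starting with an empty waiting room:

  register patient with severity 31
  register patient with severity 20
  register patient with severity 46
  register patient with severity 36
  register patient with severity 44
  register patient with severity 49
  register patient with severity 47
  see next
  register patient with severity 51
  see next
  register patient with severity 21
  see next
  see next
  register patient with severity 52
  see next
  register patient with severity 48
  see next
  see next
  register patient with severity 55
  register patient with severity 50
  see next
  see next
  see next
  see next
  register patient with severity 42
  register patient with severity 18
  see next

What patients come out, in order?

insert 31 → {31}
insert 20 → {31, 20}
insert 46 → {46, 31, 20}
insert 36 → {46, 36, 31, 20}
insert 44 → {46, 44, 36, 31, 20}
insert 49 → {49, 46, 44, 36, 31, 20}
insert 47 → {49, 47, 46, 44, 36, 31, 20}
see next → 49; now {47, 46, 44, 36, 31, 20}
insert 51 → {51, 47, 46, 44, 36, 31, 20}
see next → 51; now {47, 46, 44, 36, 31, 20}
insert 21 → {47, 46, 44, 36, 31, 21, 20}
see next → 47; now {46, 44, 36, 31, 21, 20}
see next → 46; now {44, 36, 31, 21, 20}
insert 52 → {52, 44, 36, 31, 21, 20}
see next → 52; now {44, 36, 31, 21, 20}
insert 48 → {48, 44, 36, 31, 21, 20}
see next → 48; now {44, 36, 31, 21, 20}
see next → 44; now {36, 31, 21, 20}
insert 55 → {55, 36, 31, 21, 20}
insert 50 → {55, 50, 36, 31, 21, 20}
see next → 55; now {50, 36, 31, 21, 20}
see next → 50; now {36, 31, 21, 20}
see next → 36; now {31, 21, 20}
see next → 31; now {21, 20}
insert 42 → {42, 21, 20}
insert 18 → {42, 21, 20, 18}
see next → 42; now {21, 20, 18}

49 → 51 → 47 → 46 → 52 → 48 → 44 → 55 → 50 → 36 → 31 → 42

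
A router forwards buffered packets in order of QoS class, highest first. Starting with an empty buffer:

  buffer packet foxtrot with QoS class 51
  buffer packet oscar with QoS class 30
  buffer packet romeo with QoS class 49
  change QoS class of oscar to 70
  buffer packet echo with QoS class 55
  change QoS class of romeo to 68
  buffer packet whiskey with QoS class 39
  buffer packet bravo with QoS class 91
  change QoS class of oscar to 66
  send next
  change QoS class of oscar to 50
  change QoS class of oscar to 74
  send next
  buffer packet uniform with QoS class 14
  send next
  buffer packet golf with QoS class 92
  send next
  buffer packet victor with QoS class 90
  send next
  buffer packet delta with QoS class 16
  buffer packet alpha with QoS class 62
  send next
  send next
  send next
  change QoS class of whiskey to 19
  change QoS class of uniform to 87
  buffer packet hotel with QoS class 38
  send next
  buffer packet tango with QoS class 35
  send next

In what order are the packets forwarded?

add foxtrot (QoS class 51) → {foxtrot:51}
add oscar (QoS class 30) → {foxtrot:51, oscar:30}
add romeo (QoS class 49) → {foxtrot:51, romeo:49, oscar:30}
update oscar to QoS class 70 → {oscar:70, foxtrot:51, romeo:49}
add echo (QoS class 55) → {oscar:70, echo:55, foxtrot:51, romeo:49}
update romeo to QoS class 68 → {oscar:70, romeo:68, echo:55, foxtrot:51}
add whiskey (QoS class 39) → {oscar:70, romeo:68, echo:55, foxtrot:51, whiskey:39}
add bravo (QoS class 91) → {bravo:91, oscar:70, romeo:68, echo:55, foxtrot:51, whiskey:39}
update oscar to QoS class 66 → {bravo:91, romeo:68, oscar:66, echo:55, foxtrot:51, whiskey:39}
send next → bravo; now {romeo:68, oscar:66, echo:55, foxtrot:51, whiskey:39}
update oscar to QoS class 50 → {romeo:68, echo:55, foxtrot:51, oscar:50, whiskey:39}
update oscar to QoS class 74 → {oscar:74, romeo:68, echo:55, foxtrot:51, whiskey:39}
send next → oscar; now {romeo:68, echo:55, foxtrot:51, whiskey:39}
add uniform (QoS class 14) → {romeo:68, echo:55, foxtrot:51, whiskey:39, uniform:14}
send next → romeo; now {echo:55, foxtrot:51, whiskey:39, uniform:14}
add golf (QoS class 92) → {golf:92, echo:55, foxtrot:51, whiskey:39, uniform:14}
send next → golf; now {echo:55, foxtrot:51, whiskey:39, uniform:14}
add victor (QoS class 90) → {victor:90, echo:55, foxtrot:51, whiskey:39, uniform:14}
send next → victor; now {echo:55, foxtrot:51, whiskey:39, uniform:14}
add delta (QoS class 16) → {echo:55, foxtrot:51, whiskey:39, delta:16, uniform:14}
add alpha (QoS class 62) → {alpha:62, echo:55, foxtrot:51, whiskey:39, delta:16, uniform:14}
send next → alpha; now {echo:55, foxtrot:51, whiskey:39, delta:16, uniform:14}
send next → echo; now {foxtrot:51, whiskey:39, delta:16, uniform:14}
send next → foxtrot; now {whiskey:39, delta:16, uniform:14}
update whiskey to QoS class 19 → {whiskey:19, delta:16, uniform:14}
update uniform to QoS class 87 → {uniform:87, whiskey:19, delta:16}
add hotel (QoS class 38) → {uniform:87, hotel:38, whiskey:19, delta:16}
send next → uniform; now {hotel:38, whiskey:19, delta:16}
add tango (QoS class 35) → {hotel:38, tango:35, whiskey:19, delta:16}
send next → hotel; now {tango:35, whiskey:19, delta:16}

bravo → oscar → romeo → golf → victor → alpha → echo → foxtrot → uniform → hotel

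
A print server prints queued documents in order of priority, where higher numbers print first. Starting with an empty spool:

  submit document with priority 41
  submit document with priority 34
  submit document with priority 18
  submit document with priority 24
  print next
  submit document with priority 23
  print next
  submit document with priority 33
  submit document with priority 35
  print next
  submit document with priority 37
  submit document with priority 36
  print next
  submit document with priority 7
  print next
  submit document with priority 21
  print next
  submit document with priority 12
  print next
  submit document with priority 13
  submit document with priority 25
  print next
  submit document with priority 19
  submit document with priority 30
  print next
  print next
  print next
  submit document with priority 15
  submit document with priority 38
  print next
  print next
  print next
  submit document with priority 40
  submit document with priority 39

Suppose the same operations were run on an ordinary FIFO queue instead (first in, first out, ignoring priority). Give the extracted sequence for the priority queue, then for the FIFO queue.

priority queue: 41 → 34 → 35 → 37 → 36 → 33 → 24 → 25 → 30 → 23 → 21 → 38 → 19 → 18; FIFO queue: [41, 34, 18, 24, 23, 33, 35, 37, 36, 7, 21, 12, 13, 25]

insert 41 → {41}
insert 34 → {41, 34}
insert 18 → {41, 34, 18}
insert 24 → {41, 34, 24, 18}
print next → 41; now {34, 24, 18}
insert 23 → {34, 24, 23, 18}
print next → 34; now {24, 23, 18}
insert 33 → {33, 24, 23, 18}
insert 35 → {35, 33, 24, 23, 18}
print next → 35; now {33, 24, 23, 18}
insert 37 → {37, 33, 24, 23, 18}
insert 36 → {37, 36, 33, 24, 23, 18}
print next → 37; now {36, 33, 24, 23, 18}
insert 7 → {36, 33, 24, 23, 18, 7}
print next → 36; now {33, 24, 23, 18, 7}
insert 21 → {33, 24, 23, 21, 18, 7}
print next → 33; now {24, 23, 21, 18, 7}
insert 12 → {24, 23, 21, 18, 12, 7}
print next → 24; now {23, 21, 18, 12, 7}
insert 13 → {23, 21, 18, 13, 12, 7}
insert 25 → {25, 23, 21, 18, 13, 12, 7}
print next → 25; now {23, 21, 18, 13, 12, 7}
insert 19 → {23, 21, 19, 18, 13, 12, 7}
insert 30 → {30, 23, 21, 19, 18, 13, 12, 7}
print next → 30; now {23, 21, 19, 18, 13, 12, 7}
print next → 23; now {21, 19, 18, 13, 12, 7}
print next → 21; now {19, 18, 13, 12, 7}
insert 15 → {19, 18, 15, 13, 12, 7}
insert 38 → {38, 19, 18, 15, 13, 12, 7}
print next → 38; now {19, 18, 15, 13, 12, 7}
print next → 19; now {18, 15, 13, 12, 7}
print next → 18; now {15, 13, 12, 7}
insert 40 → {40, 15, 13, 12, 7}
insert 39 → {40, 39, 15, 13, 12, 7}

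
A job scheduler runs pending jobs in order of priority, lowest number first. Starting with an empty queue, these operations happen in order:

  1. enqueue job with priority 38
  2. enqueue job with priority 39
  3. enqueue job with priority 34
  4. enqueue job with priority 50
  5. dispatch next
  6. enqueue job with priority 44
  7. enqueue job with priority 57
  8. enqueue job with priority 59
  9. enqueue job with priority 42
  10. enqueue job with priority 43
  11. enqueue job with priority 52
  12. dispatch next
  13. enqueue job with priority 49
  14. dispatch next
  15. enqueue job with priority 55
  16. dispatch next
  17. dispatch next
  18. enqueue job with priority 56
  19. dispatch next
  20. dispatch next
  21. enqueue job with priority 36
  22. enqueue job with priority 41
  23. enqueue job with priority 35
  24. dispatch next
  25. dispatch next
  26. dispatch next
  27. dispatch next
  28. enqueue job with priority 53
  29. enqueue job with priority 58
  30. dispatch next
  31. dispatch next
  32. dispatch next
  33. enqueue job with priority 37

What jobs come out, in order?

34, 38, 39, 42, 43, 44, 49, 35, 36, 41, 50, 52, 53, 55

insert 38 → {38}
insert 39 → {38, 39}
insert 34 → {34, 38, 39}
insert 50 → {34, 38, 39, 50}
dispatch next → 34; now {38, 39, 50}
insert 44 → {38, 39, 44, 50}
insert 57 → {38, 39, 44, 50, 57}
insert 59 → {38, 39, 44, 50, 57, 59}
insert 42 → {38, 39, 42, 44, 50, 57, 59}
insert 43 → {38, 39, 42, 43, 44, 50, 57, 59}
insert 52 → {38, 39, 42, 43, 44, 50, 52, 57, 59}
dispatch next → 38; now {39, 42, 43, 44, 50, 52, 57, 59}
insert 49 → {39, 42, 43, 44, 49, 50, 52, 57, 59}
dispatch next → 39; now {42, 43, 44, 49, 50, 52, 57, 59}
insert 55 → {42, 43, 44, 49, 50, 52, 55, 57, 59}
dispatch next → 42; now {43, 44, 49, 50, 52, 55, 57, 59}
dispatch next → 43; now {44, 49, 50, 52, 55, 57, 59}
insert 56 → {44, 49, 50, 52, 55, 56, 57, 59}
dispatch next → 44; now {49, 50, 52, 55, 56, 57, 59}
dispatch next → 49; now {50, 52, 55, 56, 57, 59}
insert 36 → {36, 50, 52, 55, 56, 57, 59}
insert 41 → {36, 41, 50, 52, 55, 56, 57, 59}
insert 35 → {35, 36, 41, 50, 52, 55, 56, 57, 59}
dispatch next → 35; now {36, 41, 50, 52, 55, 56, 57, 59}
dispatch next → 36; now {41, 50, 52, 55, 56, 57, 59}
dispatch next → 41; now {50, 52, 55, 56, 57, 59}
dispatch next → 50; now {52, 55, 56, 57, 59}
insert 53 → {52, 53, 55, 56, 57, 59}
insert 58 → {52, 53, 55, 56, 57, 58, 59}
dispatch next → 52; now {53, 55, 56, 57, 58, 59}
dispatch next → 53; now {55, 56, 57, 58, 59}
dispatch next → 55; now {56, 57, 58, 59}
insert 37 → {37, 56, 57, 58, 59}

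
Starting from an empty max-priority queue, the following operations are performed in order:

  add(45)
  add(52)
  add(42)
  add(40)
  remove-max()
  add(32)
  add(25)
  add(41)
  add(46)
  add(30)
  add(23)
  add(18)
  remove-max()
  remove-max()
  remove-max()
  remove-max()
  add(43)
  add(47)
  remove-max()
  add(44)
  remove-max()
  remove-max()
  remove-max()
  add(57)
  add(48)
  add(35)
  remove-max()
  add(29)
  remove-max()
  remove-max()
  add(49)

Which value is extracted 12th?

35

insert 45 → {45}
insert 52 → {52, 45}
insert 42 → {52, 45, 42}
insert 40 → {52, 45, 42, 40}
remove-max → 52; now {45, 42, 40}
insert 32 → {45, 42, 40, 32}
insert 25 → {45, 42, 40, 32, 25}
insert 41 → {45, 42, 41, 40, 32, 25}
insert 46 → {46, 45, 42, 41, 40, 32, 25}
insert 30 → {46, 45, 42, 41, 40, 32, 30, 25}
insert 23 → {46, 45, 42, 41, 40, 32, 30, 25, 23}
insert 18 → {46, 45, 42, 41, 40, 32, 30, 25, 23, 18}
remove-max → 46; now {45, 42, 41, 40, 32, 30, 25, 23, 18}
remove-max → 45; now {42, 41, 40, 32, 30, 25, 23, 18}
remove-max → 42; now {41, 40, 32, 30, 25, 23, 18}
remove-max → 41; now {40, 32, 30, 25, 23, 18}
insert 43 → {43, 40, 32, 30, 25, 23, 18}
insert 47 → {47, 43, 40, 32, 30, 25, 23, 18}
remove-max → 47; now {43, 40, 32, 30, 25, 23, 18}
insert 44 → {44, 43, 40, 32, 30, 25, 23, 18}
remove-max → 44; now {43, 40, 32, 30, 25, 23, 18}
remove-max → 43; now {40, 32, 30, 25, 23, 18}
remove-max → 40; now {32, 30, 25, 23, 18}
insert 57 → {57, 32, 30, 25, 23, 18}
insert 48 → {57, 48, 32, 30, 25, 23, 18}
insert 35 → {57, 48, 35, 32, 30, 25, 23, 18}
remove-max → 57; now {48, 35, 32, 30, 25, 23, 18}
insert 29 → {48, 35, 32, 30, 29, 25, 23, 18}
remove-max → 48; now {35, 32, 30, 29, 25, 23, 18}
remove-max → 35; now {32, 30, 29, 25, 23, 18}
insert 49 → {49, 32, 30, 29, 25, 23, 18}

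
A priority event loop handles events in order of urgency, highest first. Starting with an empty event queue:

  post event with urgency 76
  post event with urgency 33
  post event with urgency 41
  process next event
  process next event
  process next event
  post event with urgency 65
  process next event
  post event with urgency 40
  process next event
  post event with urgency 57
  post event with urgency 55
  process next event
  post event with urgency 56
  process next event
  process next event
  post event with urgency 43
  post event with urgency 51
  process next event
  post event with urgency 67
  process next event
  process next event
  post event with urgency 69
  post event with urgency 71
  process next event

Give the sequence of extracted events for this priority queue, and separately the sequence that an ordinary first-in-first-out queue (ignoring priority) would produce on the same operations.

insert 76 → {76}
insert 33 → {76, 33}
insert 41 → {76, 41, 33}
process next event → 76; now {41, 33}
process next event → 41; now {33}
process next event → 33; now {}
insert 65 → {65}
process next event → 65; now {}
insert 40 → {40}
process next event → 40; now {}
insert 57 → {57}
insert 55 → {57, 55}
process next event → 57; now {55}
insert 56 → {56, 55}
process next event → 56; now {55}
process next event → 55; now {}
insert 43 → {43}
insert 51 → {51, 43}
process next event → 51; now {43}
insert 67 → {67, 43}
process next event → 67; now {43}
process next event → 43; now {}
insert 69 → {69}
insert 71 → {71, 69}
process next event → 71; now {69}

priority queue: 76, 41, 33, 65, 40, 57, 56, 55, 51, 67, 43, 71; FIFO queue: [76, 33, 41, 65, 40, 57, 55, 56, 43, 51, 67, 69]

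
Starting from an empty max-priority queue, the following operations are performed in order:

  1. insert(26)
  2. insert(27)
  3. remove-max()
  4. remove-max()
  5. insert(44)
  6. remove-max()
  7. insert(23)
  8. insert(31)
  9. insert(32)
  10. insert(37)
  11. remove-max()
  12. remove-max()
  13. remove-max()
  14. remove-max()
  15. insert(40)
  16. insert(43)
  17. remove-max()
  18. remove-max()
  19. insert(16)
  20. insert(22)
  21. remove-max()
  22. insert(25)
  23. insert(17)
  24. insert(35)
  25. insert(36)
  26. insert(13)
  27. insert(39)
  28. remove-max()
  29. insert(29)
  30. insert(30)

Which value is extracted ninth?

insert 26 → {26}
insert 27 → {27, 26}
remove-max → 27; now {26}
remove-max → 26; now {}
insert 44 → {44}
remove-max → 44; now {}
insert 23 → {23}
insert 31 → {31, 23}
insert 32 → {32, 31, 23}
insert 37 → {37, 32, 31, 23}
remove-max → 37; now {32, 31, 23}
remove-max → 32; now {31, 23}
remove-max → 31; now {23}
remove-max → 23; now {}
insert 40 → {40}
insert 43 → {43, 40}
remove-max → 43; now {40}
remove-max → 40; now {}
insert 16 → {16}
insert 22 → {22, 16}
remove-max → 22; now {16}
insert 25 → {25, 16}
insert 17 → {25, 17, 16}
insert 35 → {35, 25, 17, 16}
insert 36 → {36, 35, 25, 17, 16}
insert 13 → {36, 35, 25, 17, 16, 13}
insert 39 → {39, 36, 35, 25, 17, 16, 13}
remove-max → 39; now {36, 35, 25, 17, 16, 13}
insert 29 → {36, 35, 29, 25, 17, 16, 13}
insert 30 → {36, 35, 30, 29, 25, 17, 16, 13}

40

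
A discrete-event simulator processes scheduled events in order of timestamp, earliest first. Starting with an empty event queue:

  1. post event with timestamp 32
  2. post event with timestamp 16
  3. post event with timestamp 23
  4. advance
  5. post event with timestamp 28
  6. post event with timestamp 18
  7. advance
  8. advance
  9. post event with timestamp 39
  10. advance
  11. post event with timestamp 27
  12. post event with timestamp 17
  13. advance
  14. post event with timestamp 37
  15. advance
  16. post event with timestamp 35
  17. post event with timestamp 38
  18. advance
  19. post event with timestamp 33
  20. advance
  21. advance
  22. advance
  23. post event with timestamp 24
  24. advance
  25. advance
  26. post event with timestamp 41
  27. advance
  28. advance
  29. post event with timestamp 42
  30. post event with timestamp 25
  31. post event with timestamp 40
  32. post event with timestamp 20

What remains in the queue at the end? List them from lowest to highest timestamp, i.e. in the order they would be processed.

insert 32 → {32}
insert 16 → {16, 32}
insert 23 → {16, 23, 32}
advance → 16; now {23, 32}
insert 28 → {23, 28, 32}
insert 18 → {18, 23, 28, 32}
advance → 18; now {23, 28, 32}
advance → 23; now {28, 32}
insert 39 → {28, 32, 39}
advance → 28; now {32, 39}
insert 27 → {27, 32, 39}
insert 17 → {17, 27, 32, 39}
advance → 17; now {27, 32, 39}
insert 37 → {27, 32, 37, 39}
advance → 27; now {32, 37, 39}
insert 35 → {32, 35, 37, 39}
insert 38 → {32, 35, 37, 38, 39}
advance → 32; now {35, 37, 38, 39}
insert 33 → {33, 35, 37, 38, 39}
advance → 33; now {35, 37, 38, 39}
advance → 35; now {37, 38, 39}
advance → 37; now {38, 39}
insert 24 → {24, 38, 39}
advance → 24; now {38, 39}
advance → 38; now {39}
insert 41 → {39, 41}
advance → 39; now {41}
advance → 41; now {}
insert 42 → {42}
insert 25 → {25, 42}
insert 40 → {25, 40, 42}
insert 20 → {20, 25, 40, 42}

20 → 25 → 40 → 42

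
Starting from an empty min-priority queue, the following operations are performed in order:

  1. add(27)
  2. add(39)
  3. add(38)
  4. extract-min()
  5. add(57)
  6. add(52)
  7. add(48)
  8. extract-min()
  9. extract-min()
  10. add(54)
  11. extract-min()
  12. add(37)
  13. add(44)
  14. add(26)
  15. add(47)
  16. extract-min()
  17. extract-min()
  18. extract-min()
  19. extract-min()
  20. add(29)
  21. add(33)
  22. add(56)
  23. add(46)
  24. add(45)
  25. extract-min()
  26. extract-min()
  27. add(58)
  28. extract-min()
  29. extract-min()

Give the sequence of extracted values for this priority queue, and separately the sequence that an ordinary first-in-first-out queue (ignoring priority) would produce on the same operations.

insert 27 → {27}
insert 39 → {27, 39}
insert 38 → {27, 38, 39}
extract-min → 27; now {38, 39}
insert 57 → {38, 39, 57}
insert 52 → {38, 39, 52, 57}
insert 48 → {38, 39, 48, 52, 57}
extract-min → 38; now {39, 48, 52, 57}
extract-min → 39; now {48, 52, 57}
insert 54 → {48, 52, 54, 57}
extract-min → 48; now {52, 54, 57}
insert 37 → {37, 52, 54, 57}
insert 44 → {37, 44, 52, 54, 57}
insert 26 → {26, 37, 44, 52, 54, 57}
insert 47 → {26, 37, 44, 47, 52, 54, 57}
extract-min → 26; now {37, 44, 47, 52, 54, 57}
extract-min → 37; now {44, 47, 52, 54, 57}
extract-min → 44; now {47, 52, 54, 57}
extract-min → 47; now {52, 54, 57}
insert 29 → {29, 52, 54, 57}
insert 33 → {29, 33, 52, 54, 57}
insert 56 → {29, 33, 52, 54, 56, 57}
insert 46 → {29, 33, 46, 52, 54, 56, 57}
insert 45 → {29, 33, 45, 46, 52, 54, 56, 57}
extract-min → 29; now {33, 45, 46, 52, 54, 56, 57}
extract-min → 33; now {45, 46, 52, 54, 56, 57}
insert 58 → {45, 46, 52, 54, 56, 57, 58}
extract-min → 45; now {46, 52, 54, 56, 57, 58}
extract-min → 46; now {52, 54, 56, 57, 58}

priority queue: 27, 38, 39, 48, 26, 37, 44, 47, 29, 33, 45, 46; FIFO queue: 27 → 39 → 38 → 57 → 52 → 48 → 54 → 37 → 44 → 26 → 47 → 29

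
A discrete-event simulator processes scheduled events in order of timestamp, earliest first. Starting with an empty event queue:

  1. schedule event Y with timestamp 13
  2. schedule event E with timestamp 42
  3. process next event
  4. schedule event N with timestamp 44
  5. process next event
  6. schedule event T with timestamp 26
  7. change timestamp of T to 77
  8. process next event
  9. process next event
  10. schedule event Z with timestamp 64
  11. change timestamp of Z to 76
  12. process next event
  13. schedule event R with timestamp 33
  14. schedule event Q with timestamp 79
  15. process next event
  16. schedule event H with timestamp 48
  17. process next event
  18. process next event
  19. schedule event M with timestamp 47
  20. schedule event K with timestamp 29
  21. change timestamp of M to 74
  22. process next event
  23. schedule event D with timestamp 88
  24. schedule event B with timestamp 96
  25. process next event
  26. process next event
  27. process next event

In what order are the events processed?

add Y (timestamp 13) → {Y:13}
add E (timestamp 42) → {Y:13, E:42}
process next event → Y; now {E:42}
add N (timestamp 44) → {E:42, N:44}
process next event → E; now {N:44}
add T (timestamp 26) → {T:26, N:44}
update T to timestamp 77 → {N:44, T:77}
process next event → N; now {T:77}
process next event → T; now {}
add Z (timestamp 64) → {Z:64}
update Z to timestamp 76 → {Z:76}
process next event → Z; now {}
add R (timestamp 33) → {R:33}
add Q (timestamp 79) → {R:33, Q:79}
process next event → R; now {Q:79}
add H (timestamp 48) → {H:48, Q:79}
process next event → H; now {Q:79}
process next event → Q; now {}
add M (timestamp 47) → {M:47}
add K (timestamp 29) → {K:29, M:47}
update M to timestamp 74 → {K:29, M:74}
process next event → K; now {M:74}
add D (timestamp 88) → {M:74, D:88}
add B (timestamp 96) → {M:74, D:88, B:96}
process next event → M; now {D:88, B:96}
process next event → D; now {B:96}
process next event → B; now {}

Y → E → N → T → Z → R → H → Q → K → M → D → B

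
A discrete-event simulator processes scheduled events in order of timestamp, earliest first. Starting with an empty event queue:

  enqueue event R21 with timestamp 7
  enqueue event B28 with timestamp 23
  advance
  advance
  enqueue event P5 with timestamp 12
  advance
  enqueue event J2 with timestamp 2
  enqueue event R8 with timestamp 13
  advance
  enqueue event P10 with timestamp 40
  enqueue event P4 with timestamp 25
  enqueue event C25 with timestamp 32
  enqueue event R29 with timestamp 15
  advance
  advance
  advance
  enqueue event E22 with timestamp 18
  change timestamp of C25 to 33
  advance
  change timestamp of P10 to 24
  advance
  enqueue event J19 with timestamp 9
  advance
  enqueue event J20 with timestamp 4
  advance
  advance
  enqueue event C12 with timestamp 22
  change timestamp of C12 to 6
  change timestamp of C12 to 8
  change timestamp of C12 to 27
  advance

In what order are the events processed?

add R21 (timestamp 7) → {R21:7}
add B28 (timestamp 23) → {R21:7, B28:23}
advance → R21; now {B28:23}
advance → B28; now {}
add P5 (timestamp 12) → {P5:12}
advance → P5; now {}
add J2 (timestamp 2) → {J2:2}
add R8 (timestamp 13) → {J2:2, R8:13}
advance → J2; now {R8:13}
add P10 (timestamp 40) → {R8:13, P10:40}
add P4 (timestamp 25) → {R8:13, P4:25, P10:40}
add C25 (timestamp 32) → {R8:13, P4:25, C25:32, P10:40}
add R29 (timestamp 15) → {R8:13, R29:15, P4:25, C25:32, P10:40}
advance → R8; now {R29:15, P4:25, C25:32, P10:40}
advance → R29; now {P4:25, C25:32, P10:40}
advance → P4; now {C25:32, P10:40}
add E22 (timestamp 18) → {E22:18, C25:32, P10:40}
update C25 to timestamp 33 → {E22:18, C25:33, P10:40}
advance → E22; now {C25:33, P10:40}
update P10 to timestamp 24 → {P10:24, C25:33}
advance → P10; now {C25:33}
add J19 (timestamp 9) → {J19:9, C25:33}
advance → J19; now {C25:33}
add J20 (timestamp 4) → {J20:4, C25:33}
advance → J20; now {C25:33}
advance → C25; now {}
add C12 (timestamp 22) → {C12:22}
update C12 to timestamp 6 → {C12:6}
update C12 to timestamp 8 → {C12:8}
update C12 to timestamp 27 → {C12:27}
advance → C12; now {}

R21, B28, P5, J2, R8, R29, P4, E22, P10, J19, J20, C25, C12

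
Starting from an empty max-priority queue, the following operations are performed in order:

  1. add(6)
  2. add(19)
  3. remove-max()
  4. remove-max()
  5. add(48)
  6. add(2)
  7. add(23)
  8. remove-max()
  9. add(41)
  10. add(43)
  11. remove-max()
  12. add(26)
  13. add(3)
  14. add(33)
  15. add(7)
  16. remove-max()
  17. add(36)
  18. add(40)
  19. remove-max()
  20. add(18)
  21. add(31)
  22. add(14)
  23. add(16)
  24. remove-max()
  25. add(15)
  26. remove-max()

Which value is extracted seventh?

36

insert 6 → {6}
insert 19 → {19, 6}
remove-max → 19; now {6}
remove-max → 6; now {}
insert 48 → {48}
insert 2 → {48, 2}
insert 23 → {48, 23, 2}
remove-max → 48; now {23, 2}
insert 41 → {41, 23, 2}
insert 43 → {43, 41, 23, 2}
remove-max → 43; now {41, 23, 2}
insert 26 → {41, 26, 23, 2}
insert 3 → {41, 26, 23, 3, 2}
insert 33 → {41, 33, 26, 23, 3, 2}
insert 7 → {41, 33, 26, 23, 7, 3, 2}
remove-max → 41; now {33, 26, 23, 7, 3, 2}
insert 36 → {36, 33, 26, 23, 7, 3, 2}
insert 40 → {40, 36, 33, 26, 23, 7, 3, 2}
remove-max → 40; now {36, 33, 26, 23, 7, 3, 2}
insert 18 → {36, 33, 26, 23, 18, 7, 3, 2}
insert 31 → {36, 33, 31, 26, 23, 18, 7, 3, 2}
insert 14 → {36, 33, 31, 26, 23, 18, 14, 7, 3, 2}
insert 16 → {36, 33, 31, 26, 23, 18, 16, 14, 7, 3, 2}
remove-max → 36; now {33, 31, 26, 23, 18, 16, 14, 7, 3, 2}
insert 15 → {33, 31, 26, 23, 18, 16, 15, 14, 7, 3, 2}
remove-max → 33; now {31, 26, 23, 18, 16, 15, 14, 7, 3, 2}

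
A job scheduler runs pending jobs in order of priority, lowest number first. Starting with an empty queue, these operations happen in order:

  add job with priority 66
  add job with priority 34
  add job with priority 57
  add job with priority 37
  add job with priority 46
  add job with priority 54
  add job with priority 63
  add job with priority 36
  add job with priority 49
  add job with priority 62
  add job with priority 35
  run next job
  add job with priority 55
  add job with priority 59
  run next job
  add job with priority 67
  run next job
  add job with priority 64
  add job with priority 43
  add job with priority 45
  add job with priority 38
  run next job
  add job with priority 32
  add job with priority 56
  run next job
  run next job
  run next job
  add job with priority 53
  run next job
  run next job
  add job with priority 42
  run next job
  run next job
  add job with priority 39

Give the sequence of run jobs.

[34, 35, 36, 37, 32, 38, 43, 45, 46, 42, 49]

insert 66 → {66}
insert 34 → {34, 66}
insert 57 → {34, 57, 66}
insert 37 → {34, 37, 57, 66}
insert 46 → {34, 37, 46, 57, 66}
insert 54 → {34, 37, 46, 54, 57, 66}
insert 63 → {34, 37, 46, 54, 57, 63, 66}
insert 36 → {34, 36, 37, 46, 54, 57, 63, 66}
insert 49 → {34, 36, 37, 46, 49, 54, 57, 63, 66}
insert 62 → {34, 36, 37, 46, 49, 54, 57, 62, 63, 66}
insert 35 → {34, 35, 36, 37, 46, 49, 54, 57, 62, 63, 66}
run next job → 34; now {35, 36, 37, 46, 49, 54, 57, 62, 63, 66}
insert 55 → {35, 36, 37, 46, 49, 54, 55, 57, 62, 63, 66}
insert 59 → {35, 36, 37, 46, 49, 54, 55, 57, 59, 62, 63, 66}
run next job → 35; now {36, 37, 46, 49, 54, 55, 57, 59, 62, 63, 66}
insert 67 → {36, 37, 46, 49, 54, 55, 57, 59, 62, 63, 66, 67}
run next job → 36; now {37, 46, 49, 54, 55, 57, 59, 62, 63, 66, 67}
insert 64 → {37, 46, 49, 54, 55, 57, 59, 62, 63, 64, 66, 67}
insert 43 → {37, 43, 46, 49, 54, 55, 57, 59, 62, 63, 64, 66, 67}
insert 45 → {37, 43, 45, 46, 49, 54, 55, 57, 59, 62, 63, 64, 66, 67}
insert 38 → {37, 38, 43, 45, 46, 49, 54, 55, 57, 59, 62, 63, 64, 66, 67}
run next job → 37; now {38, 43, 45, 46, 49, 54, 55, 57, 59, 62, 63, 64, 66, 67}
insert 32 → {32, 38, 43, 45, 46, 49, 54, 55, 57, 59, 62, 63, 64, 66, 67}
insert 56 → {32, 38, 43, 45, 46, 49, 54, 55, 56, 57, 59, 62, 63, 64, 66, 67}
run next job → 32; now {38, 43, 45, 46, 49, 54, 55, 56, 57, 59, 62, 63, 64, 66, 67}
run next job → 38; now {43, 45, 46, 49, 54, 55, 56, 57, 59, 62, 63, 64, 66, 67}
run next job → 43; now {45, 46, 49, 54, 55, 56, 57, 59, 62, 63, 64, 66, 67}
insert 53 → {45, 46, 49, 53, 54, 55, 56, 57, 59, 62, 63, 64, 66, 67}
run next job → 45; now {46, 49, 53, 54, 55, 56, 57, 59, 62, 63, 64, 66, 67}
run next job → 46; now {49, 53, 54, 55, 56, 57, 59, 62, 63, 64, 66, 67}
insert 42 → {42, 49, 53, 54, 55, 56, 57, 59, 62, 63, 64, 66, 67}
run next job → 42; now {49, 53, 54, 55, 56, 57, 59, 62, 63, 64, 66, 67}
run next job → 49; now {53, 54, 55, 56, 57, 59, 62, 63, 64, 66, 67}
insert 39 → {39, 53, 54, 55, 56, 57, 59, 62, 63, 64, 66, 67}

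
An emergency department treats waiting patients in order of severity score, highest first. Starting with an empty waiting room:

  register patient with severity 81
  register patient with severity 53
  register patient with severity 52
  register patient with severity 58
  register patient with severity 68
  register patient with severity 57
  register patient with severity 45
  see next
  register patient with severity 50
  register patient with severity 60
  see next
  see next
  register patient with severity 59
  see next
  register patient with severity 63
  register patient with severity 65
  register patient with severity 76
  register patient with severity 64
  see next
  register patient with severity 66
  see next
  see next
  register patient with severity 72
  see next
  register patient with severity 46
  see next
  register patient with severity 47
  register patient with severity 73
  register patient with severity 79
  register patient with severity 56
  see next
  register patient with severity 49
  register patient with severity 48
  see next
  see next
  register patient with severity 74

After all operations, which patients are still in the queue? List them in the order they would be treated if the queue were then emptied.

[74, 58, 57, 56, 53, 52, 50, 49, 48, 47, 46, 45]

insert 81 → {81}
insert 53 → {81, 53}
insert 52 → {81, 53, 52}
insert 58 → {81, 58, 53, 52}
insert 68 → {81, 68, 58, 53, 52}
insert 57 → {81, 68, 58, 57, 53, 52}
insert 45 → {81, 68, 58, 57, 53, 52, 45}
see next → 81; now {68, 58, 57, 53, 52, 45}
insert 50 → {68, 58, 57, 53, 52, 50, 45}
insert 60 → {68, 60, 58, 57, 53, 52, 50, 45}
see next → 68; now {60, 58, 57, 53, 52, 50, 45}
see next → 60; now {58, 57, 53, 52, 50, 45}
insert 59 → {59, 58, 57, 53, 52, 50, 45}
see next → 59; now {58, 57, 53, 52, 50, 45}
insert 63 → {63, 58, 57, 53, 52, 50, 45}
insert 65 → {65, 63, 58, 57, 53, 52, 50, 45}
insert 76 → {76, 65, 63, 58, 57, 53, 52, 50, 45}
insert 64 → {76, 65, 64, 63, 58, 57, 53, 52, 50, 45}
see next → 76; now {65, 64, 63, 58, 57, 53, 52, 50, 45}
insert 66 → {66, 65, 64, 63, 58, 57, 53, 52, 50, 45}
see next → 66; now {65, 64, 63, 58, 57, 53, 52, 50, 45}
see next → 65; now {64, 63, 58, 57, 53, 52, 50, 45}
insert 72 → {72, 64, 63, 58, 57, 53, 52, 50, 45}
see next → 72; now {64, 63, 58, 57, 53, 52, 50, 45}
insert 46 → {64, 63, 58, 57, 53, 52, 50, 46, 45}
see next → 64; now {63, 58, 57, 53, 52, 50, 46, 45}
insert 47 → {63, 58, 57, 53, 52, 50, 47, 46, 45}
insert 73 → {73, 63, 58, 57, 53, 52, 50, 47, 46, 45}
insert 79 → {79, 73, 63, 58, 57, 53, 52, 50, 47, 46, 45}
insert 56 → {79, 73, 63, 58, 57, 56, 53, 52, 50, 47, 46, 45}
see next → 79; now {73, 63, 58, 57, 56, 53, 52, 50, 47, 46, 45}
insert 49 → {73, 63, 58, 57, 56, 53, 52, 50, 49, 47, 46, 45}
insert 48 → {73, 63, 58, 57, 56, 53, 52, 50, 49, 48, 47, 46, 45}
see next → 73; now {63, 58, 57, 56, 53, 52, 50, 49, 48, 47, 46, 45}
see next → 63; now {58, 57, 56, 53, 52, 50, 49, 48, 47, 46, 45}
insert 74 → {74, 58, 57, 56, 53, 52, 50, 49, 48, 47, 46, 45}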